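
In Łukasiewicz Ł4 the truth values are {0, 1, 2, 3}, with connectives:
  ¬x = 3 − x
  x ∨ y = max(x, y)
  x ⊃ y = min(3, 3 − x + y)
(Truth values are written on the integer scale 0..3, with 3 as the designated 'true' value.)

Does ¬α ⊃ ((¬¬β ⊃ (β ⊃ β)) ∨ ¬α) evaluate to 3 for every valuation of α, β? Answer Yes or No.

α = 0, β = 0 ↦ 3
α = 0, β = 1 ↦ 3
α = 0, β = 2 ↦ 3
α = 0, β = 3 ↦ 3
α = 1, β = 0 ↦ 3
α = 1, β = 1 ↦ 3
α = 1, β = 2 ↦ 3
α = 1, β = 3 ↦ 3
α = 2, β = 0 ↦ 3
α = 2, β = 1 ↦ 3
α = 2, β = 2 ↦ 3
α = 2, β = 3 ↦ 3
α = 3, β = 0 ↦ 3
α = 3, β = 1 ↦ 3
α = 3, β = 2 ↦ 3
α = 3, β = 3 ↦ 3
Every assignment gives a value ≥ 3.

Yes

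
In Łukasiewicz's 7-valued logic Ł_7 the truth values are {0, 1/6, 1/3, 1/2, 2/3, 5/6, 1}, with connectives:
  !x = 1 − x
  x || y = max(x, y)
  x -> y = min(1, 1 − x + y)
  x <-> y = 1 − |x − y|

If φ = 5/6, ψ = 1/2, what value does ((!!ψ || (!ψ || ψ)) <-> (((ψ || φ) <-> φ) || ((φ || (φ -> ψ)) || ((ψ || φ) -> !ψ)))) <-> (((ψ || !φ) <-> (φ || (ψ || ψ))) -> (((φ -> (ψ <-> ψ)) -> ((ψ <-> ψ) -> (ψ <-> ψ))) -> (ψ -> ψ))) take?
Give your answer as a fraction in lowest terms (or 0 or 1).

1/2

!ψ = !1/2 = 1/2
!!ψ = !1/2 = 1/2
!ψ = !1/2 = 1/2
!ψ || ψ = 1/2 || 1/2 = 1/2
!!ψ || (!ψ || ψ) = 1/2 || 1/2 = 1/2
ψ || φ = 1/2 || 5/6 = 5/6
(ψ || φ) <-> φ = 5/6 <-> 5/6 = 1
φ -> ψ = 5/6 -> 1/2 = 2/3
φ || (φ -> ψ) = 5/6 || 2/3 = 5/6
ψ || φ = 1/2 || 5/6 = 5/6
!ψ = !1/2 = 1/2
(ψ || φ) -> !ψ = 5/6 -> 1/2 = 2/3
(φ || (φ -> ψ)) || ((ψ || φ) -> !ψ) = 5/6 || 2/3 = 5/6
((ψ || φ) <-> φ) || ((φ || (φ -> ψ)) || ((ψ || φ) -> !ψ)) = 1 || 5/6 = 1
(!!ψ || (!ψ || ψ)) <-> (((ψ || φ) <-> φ) || ((φ || (φ -> ψ)) || ((ψ || φ) -> !ψ))) = 1/2 <-> 1 = 1/2
!φ = !5/6 = 1/6
ψ || !φ = 1/2 || 1/6 = 1/2
ψ || ψ = 1/2 || 1/2 = 1/2
φ || (ψ || ψ) = 5/6 || 1/2 = 5/6
(ψ || !φ) <-> (φ || (ψ || ψ)) = 1/2 <-> 5/6 = 2/3
ψ <-> ψ = 1/2 <-> 1/2 = 1
φ -> (ψ <-> ψ) = 5/6 -> 1 = 1
ψ <-> ψ = 1/2 <-> 1/2 = 1
ψ <-> ψ = 1/2 <-> 1/2 = 1
(ψ <-> ψ) -> (ψ <-> ψ) = 1 -> 1 = 1
(φ -> (ψ <-> ψ)) -> ((ψ <-> ψ) -> (ψ <-> ψ)) = 1 -> 1 = 1
ψ -> ψ = 1/2 -> 1/2 = 1
((φ -> (ψ <-> ψ)) -> ((ψ <-> ψ) -> (ψ <-> ψ))) -> (ψ -> ψ) = 1 -> 1 = 1
((ψ || !φ) <-> (φ || (ψ || ψ))) -> (((φ -> (ψ <-> ψ)) -> ((ψ <-> ψ) -> (ψ <-> ψ))) -> (ψ -> ψ)) = 2/3 -> 1 = 1
((!!ψ || (!ψ || ψ)) <-> (((ψ || φ) <-> φ) || ((φ || (φ -> ψ)) || ((ψ || φ) -> !ψ)))) <-> (((ψ || !φ) <-> (φ || (ψ || ψ))) -> (((φ -> (ψ <-> ψ)) -> ((ψ <-> ψ) -> (ψ <-> ψ))) -> (ψ -> ψ))) = 1/2 <-> 1 = 1/2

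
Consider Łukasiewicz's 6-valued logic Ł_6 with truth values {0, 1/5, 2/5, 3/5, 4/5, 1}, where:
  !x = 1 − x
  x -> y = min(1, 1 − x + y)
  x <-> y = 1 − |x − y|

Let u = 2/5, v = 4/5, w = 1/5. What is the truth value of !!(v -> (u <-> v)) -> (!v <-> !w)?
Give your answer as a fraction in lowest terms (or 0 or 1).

u <-> v = 2/5 <-> 4/5 = 3/5
v -> (u <-> v) = 4/5 -> 3/5 = 4/5
!(v -> (u <-> v)) = !4/5 = 1/5
!!(v -> (u <-> v)) = !1/5 = 4/5
!v = !4/5 = 1/5
!w = !1/5 = 4/5
!v <-> !w = 1/5 <-> 4/5 = 2/5
!!(v -> (u <-> v)) -> (!v <-> !w) = 4/5 -> 2/5 = 3/5

3/5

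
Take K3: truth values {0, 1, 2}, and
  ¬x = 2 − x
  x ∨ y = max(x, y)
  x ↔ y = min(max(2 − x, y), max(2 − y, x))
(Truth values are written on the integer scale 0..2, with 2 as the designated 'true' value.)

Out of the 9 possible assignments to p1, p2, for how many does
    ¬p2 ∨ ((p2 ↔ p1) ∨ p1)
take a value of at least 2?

p1 = 0, p2 = 0 ↦ 2  ≥
p1 = 0, p2 = 1 ↦ 1  <
p1 = 0, p2 = 2 ↦ 0  <
p1 = 1, p2 = 0 ↦ 2  ≥
p1 = 1, p2 = 1 ↦ 1  <
p1 = 1, p2 = 2 ↦ 1  <
p1 = 2, p2 = 0 ↦ 2  ≥
p1 = 2, p2 = 1 ↦ 2  ≥
p1 = 2, p2 = 2 ↦ 2  ≥
So 5 of the 9 assignments meet the threshold.

5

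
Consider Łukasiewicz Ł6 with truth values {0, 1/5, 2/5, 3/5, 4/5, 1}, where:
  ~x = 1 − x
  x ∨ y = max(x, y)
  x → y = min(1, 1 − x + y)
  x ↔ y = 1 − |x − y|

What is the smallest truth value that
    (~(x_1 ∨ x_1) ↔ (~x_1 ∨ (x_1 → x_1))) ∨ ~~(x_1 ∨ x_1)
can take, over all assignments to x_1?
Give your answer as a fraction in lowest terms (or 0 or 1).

3/5

Take x_1 = 2/5:
x_1 ∨ x_1 = 2/5 ∨ 2/5 = 2/5
~(x_1 ∨ x_1) = ~2/5 = 3/5
~x_1 = ~2/5 = 3/5
x_1 → x_1 = 2/5 → 2/5 = 1
~x_1 ∨ (x_1 → x_1) = 3/5 ∨ 1 = 1
~(x_1 ∨ x_1) ↔ (~x_1 ∨ (x_1 → x_1)) = 3/5 ↔ 1 = 3/5
x_1 ∨ x_1 = 2/5 ∨ 2/5 = 2/5
~(x_1 ∨ x_1) = ~2/5 = 3/5
~~(x_1 ∨ x_1) = ~3/5 = 2/5
(~(x_1 ∨ x_1) ↔ (~x_1 ∨ (x_1 → x_1))) ∨ ~~(x_1 ∨ x_1) = 3/5 ∨ 2/5 = 3/5
No assignment yields a value below 3/5, so this is the minimum.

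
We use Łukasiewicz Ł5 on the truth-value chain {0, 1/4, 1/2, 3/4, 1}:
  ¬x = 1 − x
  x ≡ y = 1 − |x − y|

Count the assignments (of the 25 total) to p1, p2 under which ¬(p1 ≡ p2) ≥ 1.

2

value 1: 2 assignments (counts)
value 3/4: 4 assignments
value 1/2: 6 assignments
value 1/4: 8 assignments
value 0: 5 assignments
So 2 of the 25 assignments meet the threshold.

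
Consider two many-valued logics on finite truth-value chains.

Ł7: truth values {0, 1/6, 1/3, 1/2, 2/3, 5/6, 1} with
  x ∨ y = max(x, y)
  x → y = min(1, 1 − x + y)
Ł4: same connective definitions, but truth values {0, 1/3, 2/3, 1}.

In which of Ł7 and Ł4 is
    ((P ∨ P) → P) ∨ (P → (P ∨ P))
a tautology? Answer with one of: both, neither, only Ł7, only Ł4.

both

In Ł7: every assignment gives 1 — tautology.
In Ł4: every assignment gives 1 — tautology.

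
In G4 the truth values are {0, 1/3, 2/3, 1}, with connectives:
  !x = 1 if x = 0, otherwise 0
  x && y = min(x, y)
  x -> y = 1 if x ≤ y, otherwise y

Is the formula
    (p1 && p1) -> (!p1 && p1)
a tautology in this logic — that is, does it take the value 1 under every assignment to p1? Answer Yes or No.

No

Counterexample: take p1 = 1/3.
p1 && p1 = 1/3 && 1/3 = 1/3
!p1 = !1/3 = 0
!p1 && p1 = 0 && 1/3 = 0
(p1 && p1) -> (!p1 && p1) = 1/3 -> 0 = 0
This gives 0 ≠ 1.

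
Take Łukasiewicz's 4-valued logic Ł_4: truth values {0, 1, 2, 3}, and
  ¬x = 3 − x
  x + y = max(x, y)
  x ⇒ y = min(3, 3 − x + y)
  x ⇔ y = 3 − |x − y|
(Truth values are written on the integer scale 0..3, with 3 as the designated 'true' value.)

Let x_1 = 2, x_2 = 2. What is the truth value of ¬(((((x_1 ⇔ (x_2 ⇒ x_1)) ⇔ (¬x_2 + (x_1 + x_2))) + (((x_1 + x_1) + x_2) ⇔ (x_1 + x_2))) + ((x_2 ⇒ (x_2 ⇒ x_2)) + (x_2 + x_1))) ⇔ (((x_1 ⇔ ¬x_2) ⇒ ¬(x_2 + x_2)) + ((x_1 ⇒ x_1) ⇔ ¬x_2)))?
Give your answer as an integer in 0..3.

x_2 ⇒ x_1 = 2 ⇒ 2 = 3
x_1 ⇔ (x_2 ⇒ x_1) = 2 ⇔ 3 = 2
¬x_2 = ¬2 = 1
x_1 + x_2 = 2 + 2 = 2
¬x_2 + (x_1 + x_2) = 1 + 2 = 2
(x_1 ⇔ (x_2 ⇒ x_1)) ⇔ (¬x_2 + (x_1 + x_2)) = 2 ⇔ 2 = 3
x_1 + x_1 = 2 + 2 = 2
(x_1 + x_1) + x_2 = 2 + 2 = 2
x_1 + x_2 = 2 + 2 = 2
((x_1 + x_1) + x_2) ⇔ (x_1 + x_2) = 2 ⇔ 2 = 3
((x_1 ⇔ (x_2 ⇒ x_1)) ⇔ (¬x_2 + (x_1 + x_2))) + (((x_1 + x_1) + x_2) ⇔ (x_1 + x_2)) = 3 + 3 = 3
x_2 ⇒ x_2 = 2 ⇒ 2 = 3
x_2 ⇒ (x_2 ⇒ x_2) = 2 ⇒ 3 = 3
x_2 + x_1 = 2 + 2 = 2
(x_2 ⇒ (x_2 ⇒ x_2)) + (x_2 + x_1) = 3 + 2 = 3
(((x_1 ⇔ (x_2 ⇒ x_1)) ⇔ (¬x_2 + (x_1 + x_2))) + (((x_1 + x_1) + x_2) ⇔ (x_1 + x_2))) + ((x_2 ⇒ (x_2 ⇒ x_2)) + (x_2 + x_1)) = 3 + 3 = 3
¬x_2 = ¬2 = 1
x_1 ⇔ ¬x_2 = 2 ⇔ 1 = 2
x_2 + x_2 = 2 + 2 = 2
¬(x_2 + x_2) = ¬2 = 1
(x_1 ⇔ ¬x_2) ⇒ ¬(x_2 + x_2) = 2 ⇒ 1 = 2
x_1 ⇒ x_1 = 2 ⇒ 2 = 3
¬x_2 = ¬2 = 1
(x_1 ⇒ x_1) ⇔ ¬x_2 = 3 ⇔ 1 = 1
((x_1 ⇔ ¬x_2) ⇒ ¬(x_2 + x_2)) + ((x_1 ⇒ x_1) ⇔ ¬x_2) = 2 + 1 = 2
((((x_1 ⇔ (x_2 ⇒ x_1)) ⇔ (¬x_2 + (x_1 + x_2))) + (((x_1 + x_1) + x_2) ⇔ (x_1 + x_2))) + ((x_2 ⇒ (x_2 ⇒ x_2)) + (x_2 + x_1))) ⇔ (((x_1 ⇔ ¬x_2) ⇒ ¬(x_2 + x_2)) + ((x_1 ⇒ x_1) ⇔ ¬x_2)) = 3 ⇔ 2 = 2
¬(((((x_1 ⇔ (x_2 ⇒ x_1)) ⇔ (¬x_2 + (x_1 + x_2))) + (((x_1 + x_1) + x_2) ⇔ (x_1 + x_2))) + ((x_2 ⇒ (x_2 ⇒ x_2)) + (x_2 + x_1))) ⇔ (((x_1 ⇔ ¬x_2) ⇒ ¬(x_2 + x_2)) + ((x_1 ⇒ x_1) ⇔ ¬x_2))) = ¬2 = 1

1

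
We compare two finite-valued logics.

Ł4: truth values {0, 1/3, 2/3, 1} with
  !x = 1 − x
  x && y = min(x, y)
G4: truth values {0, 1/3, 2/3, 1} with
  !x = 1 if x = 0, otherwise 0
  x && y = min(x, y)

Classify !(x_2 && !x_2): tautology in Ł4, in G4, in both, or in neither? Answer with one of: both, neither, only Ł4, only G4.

In Ł4: at x_2 = 1/3 the value is 2/3 — not a tautology.
In G4: every assignment gives 1 — tautology.

only G4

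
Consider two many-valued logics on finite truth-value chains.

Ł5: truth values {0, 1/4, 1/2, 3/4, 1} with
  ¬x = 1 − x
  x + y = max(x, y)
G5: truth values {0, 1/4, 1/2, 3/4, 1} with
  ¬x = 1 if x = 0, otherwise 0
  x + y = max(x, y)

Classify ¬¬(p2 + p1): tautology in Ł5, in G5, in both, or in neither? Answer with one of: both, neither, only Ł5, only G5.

neither

In Ł5: at p1 = 0, p2 = 0 the value is 0 — not a tautology.
In G5: at p1 = 0, p2 = 0 the value is 0 — not a tautology.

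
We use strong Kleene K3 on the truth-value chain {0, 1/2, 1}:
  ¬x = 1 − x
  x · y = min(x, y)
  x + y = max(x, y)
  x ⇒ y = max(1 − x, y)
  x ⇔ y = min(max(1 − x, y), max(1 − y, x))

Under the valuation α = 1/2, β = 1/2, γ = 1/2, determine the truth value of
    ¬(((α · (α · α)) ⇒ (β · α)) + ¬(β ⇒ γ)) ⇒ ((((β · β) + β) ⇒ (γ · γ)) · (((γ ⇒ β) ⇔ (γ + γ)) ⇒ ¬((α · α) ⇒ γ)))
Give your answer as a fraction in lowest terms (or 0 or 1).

α · α = 1/2 · 1/2 = 1/2
α · (α · α) = 1/2 · 1/2 = 1/2
β · α = 1/2 · 1/2 = 1/2
(α · (α · α)) ⇒ (β · α) = 1/2 ⇒ 1/2 = 1/2
β ⇒ γ = 1/2 ⇒ 1/2 = 1/2
¬(β ⇒ γ) = ¬1/2 = 1/2
((α · (α · α)) ⇒ (β · α)) + ¬(β ⇒ γ) = 1/2 + 1/2 = 1/2
¬(((α · (α · α)) ⇒ (β · α)) + ¬(β ⇒ γ)) = ¬1/2 = 1/2
β · β = 1/2 · 1/2 = 1/2
(β · β) + β = 1/2 + 1/2 = 1/2
γ · γ = 1/2 · 1/2 = 1/2
((β · β) + β) ⇒ (γ · γ) = 1/2 ⇒ 1/2 = 1/2
γ ⇒ β = 1/2 ⇒ 1/2 = 1/2
γ + γ = 1/2 + 1/2 = 1/2
(γ ⇒ β) ⇔ (γ + γ) = 1/2 ⇔ 1/2 = 1/2
α · α = 1/2 · 1/2 = 1/2
(α · α) ⇒ γ = 1/2 ⇒ 1/2 = 1/2
¬((α · α) ⇒ γ) = ¬1/2 = 1/2
((γ ⇒ β) ⇔ (γ + γ)) ⇒ ¬((α · α) ⇒ γ) = 1/2 ⇒ 1/2 = 1/2
(((β · β) + β) ⇒ (γ · γ)) · (((γ ⇒ β) ⇔ (γ + γ)) ⇒ ¬((α · α) ⇒ γ)) = 1/2 · 1/2 = 1/2
¬(((α · (α · α)) ⇒ (β · α)) + ¬(β ⇒ γ)) ⇒ ((((β · β) + β) ⇒ (γ · γ)) · (((γ ⇒ β) ⇔ (γ + γ)) ⇒ ¬((α · α) ⇒ γ))) = 1/2 ⇒ 1/2 = 1/2

1/2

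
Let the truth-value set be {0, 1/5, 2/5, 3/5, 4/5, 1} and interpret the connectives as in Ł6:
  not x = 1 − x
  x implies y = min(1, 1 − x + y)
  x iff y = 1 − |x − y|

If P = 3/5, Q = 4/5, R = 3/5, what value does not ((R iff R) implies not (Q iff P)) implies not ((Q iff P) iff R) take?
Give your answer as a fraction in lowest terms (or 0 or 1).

2/5

R iff R = 3/5 iff 3/5 = 1
Q iff P = 4/5 iff 3/5 = 4/5
not (Q iff P) = not 4/5 = 1/5
(R iff R) implies not (Q iff P) = 1 implies 1/5 = 1/5
not ((R iff R) implies not (Q iff P)) = not 1/5 = 4/5
Q iff P = 4/5 iff 3/5 = 4/5
(Q iff P) iff R = 4/5 iff 3/5 = 4/5
not ((Q iff P) iff R) = not 4/5 = 1/5
not ((R iff R) implies not (Q iff P)) implies not ((Q iff P) iff R) = 4/5 implies 1/5 = 2/5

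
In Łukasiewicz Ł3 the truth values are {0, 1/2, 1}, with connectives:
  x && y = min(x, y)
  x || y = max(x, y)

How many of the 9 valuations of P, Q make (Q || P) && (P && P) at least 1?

P = 0, Q = 0 ↦ 0  <
P = 0, Q = 1/2 ↦ 0  <
P = 0, Q = 1 ↦ 0  <
P = 1/2, Q = 0 ↦ 1/2  <
P = 1/2, Q = 1/2 ↦ 1/2  <
P = 1/2, Q = 1 ↦ 1/2  <
P = 1, Q = 0 ↦ 1  ≥
P = 1, Q = 1/2 ↦ 1  ≥
P = 1, Q = 1 ↦ 1  ≥
So 3 of the 9 assignments meet the threshold.

3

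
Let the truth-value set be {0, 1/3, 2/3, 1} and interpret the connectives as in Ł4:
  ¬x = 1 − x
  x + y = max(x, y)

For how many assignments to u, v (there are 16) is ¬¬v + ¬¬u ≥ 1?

7

u = 0, v = 0 ↦ 0  <
u = 0, v = 1/3 ↦ 1/3  <
u = 0, v = 2/3 ↦ 2/3  <
u = 0, v = 1 ↦ 1  ≥
u = 1/3, v = 0 ↦ 1/3  <
u = 1/3, v = 1/3 ↦ 1/3  <
u = 1/3, v = 2/3 ↦ 2/3  <
u = 1/3, v = 1 ↦ 1  ≥
u = 2/3, v = 0 ↦ 2/3  <
u = 2/3, v = 1/3 ↦ 2/3  <
u = 2/3, v = 2/3 ↦ 2/3  <
u = 2/3, v = 1 ↦ 1  ≥
u = 1, v = 0 ↦ 1  ≥
u = 1, v = 1/3 ↦ 1  ≥
u = 1, v = 2/3 ↦ 1  ≥
u = 1, v = 1 ↦ 1  ≥
So 7 of the 16 assignments meet the threshold.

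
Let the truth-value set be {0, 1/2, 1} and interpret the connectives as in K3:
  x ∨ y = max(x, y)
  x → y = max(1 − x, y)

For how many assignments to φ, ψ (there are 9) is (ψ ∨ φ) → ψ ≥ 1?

φ = 0, ψ = 0 ↦ 1  ≥
φ = 0, ψ = 1/2 ↦ 1/2  <
φ = 0, ψ = 1 ↦ 1  ≥
φ = 1/2, ψ = 0 ↦ 1/2  <
φ = 1/2, ψ = 1/2 ↦ 1/2  <
φ = 1/2, ψ = 1 ↦ 1  ≥
φ = 1, ψ = 0 ↦ 0  <
φ = 1, ψ = 1/2 ↦ 1/2  <
φ = 1, ψ = 1 ↦ 1  ≥
So 4 of the 9 assignments meet the threshold.

4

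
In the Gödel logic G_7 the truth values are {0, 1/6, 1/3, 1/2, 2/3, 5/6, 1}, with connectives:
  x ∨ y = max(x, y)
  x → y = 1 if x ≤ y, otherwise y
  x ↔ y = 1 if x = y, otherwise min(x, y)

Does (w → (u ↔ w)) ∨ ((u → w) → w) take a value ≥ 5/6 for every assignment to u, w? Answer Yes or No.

No

Counterexample: take u = 0, w = 1/6.
u ↔ w = 0 ↔ 1/6 = 0
w → (u ↔ w) = 1/6 → 0 = 0
u → w = 0 → 1/6 = 1
(u → w) → w = 1 → 1/6 = 1/6
(w → (u ↔ w)) ∨ ((u → w) → w) = 0 ∨ 1/6 = 1/6
This gives 1/6, which is below 5/6.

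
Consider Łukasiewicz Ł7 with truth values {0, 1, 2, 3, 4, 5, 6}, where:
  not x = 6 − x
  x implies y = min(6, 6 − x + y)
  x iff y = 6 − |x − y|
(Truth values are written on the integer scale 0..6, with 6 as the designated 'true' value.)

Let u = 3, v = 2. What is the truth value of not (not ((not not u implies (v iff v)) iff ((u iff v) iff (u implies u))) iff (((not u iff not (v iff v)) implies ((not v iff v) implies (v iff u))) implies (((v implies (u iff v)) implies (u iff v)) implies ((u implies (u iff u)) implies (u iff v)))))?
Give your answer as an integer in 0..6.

not u = not 3 = 3
not not u = not 3 = 3
v iff v = 2 iff 2 = 6
not not u implies (v iff v) = 3 implies 6 = 6
u iff v = 3 iff 2 = 5
u implies u = 3 implies 3 = 6
(u iff v) iff (u implies u) = 5 iff 6 = 5
(not not u implies (v iff v)) iff ((u iff v) iff (u implies u)) = 6 iff 5 = 5
not ((not not u implies (v iff v)) iff ((u iff v) iff (u implies u))) = not 5 = 1
not u = not 3 = 3
v iff v = 2 iff 2 = 6
not (v iff v) = not 6 = 0
not u iff not (v iff v) = 3 iff 0 = 3
not v = not 2 = 4
not v iff v = 4 iff 2 = 4
v iff u = 2 iff 3 = 5
(not v iff v) implies (v iff u) = 4 implies 5 = 6
(not u iff not (v iff v)) implies ((not v iff v) implies (v iff u)) = 3 implies 6 = 6
u iff v = 3 iff 2 = 5
v implies (u iff v) = 2 implies 5 = 6
u iff v = 3 iff 2 = 5
(v implies (u iff v)) implies (u iff v) = 6 implies 5 = 5
u iff u = 3 iff 3 = 6
u implies (u iff u) = 3 implies 6 = 6
u iff v = 3 iff 2 = 5
(u implies (u iff u)) implies (u iff v) = 6 implies 5 = 5
((v implies (u iff v)) implies (u iff v)) implies ((u implies (u iff u)) implies (u iff v)) = 5 implies 5 = 6
((not u iff not (v iff v)) implies ((not v iff v) implies (v iff u))) implies (((v implies (u iff v)) implies (u iff v)) implies ((u implies (u iff u)) implies (u iff v))) = 6 implies 6 = 6
not ((not not u implies (v iff v)) iff ((u iff v) iff (u implies u))) iff (((not u iff not (v iff v)) implies ((not v iff v) implies (v iff u))) implies (((v implies (u iff v)) implies (u iff v)) implies ((u implies (u iff u)) implies (u iff v)))) = 1 iff 6 = 1
not (not ((not not u implies (v iff v)) iff ((u iff v) iff (u implies u))) iff (((not u iff not (v iff v)) implies ((not v iff v) implies (v iff u))) implies (((v implies (u iff v)) implies (u iff v)) implies ((u implies (u iff u)) implies (u iff v))))) = not 1 = 5

5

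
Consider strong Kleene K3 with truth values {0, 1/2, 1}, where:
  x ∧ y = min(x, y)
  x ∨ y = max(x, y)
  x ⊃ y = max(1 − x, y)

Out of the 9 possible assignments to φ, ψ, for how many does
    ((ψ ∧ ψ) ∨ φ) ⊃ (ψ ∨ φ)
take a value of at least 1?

φ = 0, ψ = 0 ↦ 1  ≥
φ = 0, ψ = 1/2 ↦ 1/2  <
φ = 0, ψ = 1 ↦ 1  ≥
φ = 1/2, ψ = 0 ↦ 1/2  <
φ = 1/2, ψ = 1/2 ↦ 1/2  <
φ = 1/2, ψ = 1 ↦ 1  ≥
φ = 1, ψ = 0 ↦ 1  ≥
φ = 1, ψ = 1/2 ↦ 1  ≥
φ = 1, ψ = 1 ↦ 1  ≥
So 6 of the 9 assignments meet the threshold.

6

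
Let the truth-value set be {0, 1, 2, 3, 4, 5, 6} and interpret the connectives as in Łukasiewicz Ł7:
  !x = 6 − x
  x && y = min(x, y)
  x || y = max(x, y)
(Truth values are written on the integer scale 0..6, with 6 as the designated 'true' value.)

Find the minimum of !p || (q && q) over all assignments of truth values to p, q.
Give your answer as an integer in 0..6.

Take p = 6, q = 0:
!p = !6 = 0
q && q = 0 && 0 = 0
!p || (q && q) = 0 || 0 = 0
No assignment yields a value below 0, so this is the minimum.

0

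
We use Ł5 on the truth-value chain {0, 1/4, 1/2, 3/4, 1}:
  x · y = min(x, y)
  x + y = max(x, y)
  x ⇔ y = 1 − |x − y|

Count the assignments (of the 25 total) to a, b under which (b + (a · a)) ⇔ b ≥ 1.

15

value 1: 15 assignments (counts)
value 3/4: 4 assignments
value 1/2: 3 assignments
value 1/4: 2 assignments
value 0: 1 assignment
So 15 of the 25 assignments meet the threshold.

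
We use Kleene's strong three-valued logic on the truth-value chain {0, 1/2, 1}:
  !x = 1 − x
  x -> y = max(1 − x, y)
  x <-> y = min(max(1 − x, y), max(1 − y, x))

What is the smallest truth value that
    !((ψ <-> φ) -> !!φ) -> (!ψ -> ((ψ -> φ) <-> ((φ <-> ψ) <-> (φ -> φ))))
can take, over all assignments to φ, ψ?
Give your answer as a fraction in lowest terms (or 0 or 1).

Take φ = 0, ψ = 1/2:
ψ <-> φ = 1/2 <-> 0 = 1/2
!φ = !0 = 1
!!φ = !1 = 0
(ψ <-> φ) -> !!φ = 1/2 -> 0 = 1/2
!((ψ <-> φ) -> !!φ) = !1/2 = 1/2
!ψ = !1/2 = 1/2
ψ -> φ = 1/2 -> 0 = 1/2
φ <-> ψ = 0 <-> 1/2 = 1/2
φ -> φ = 0 -> 0 = 1
(φ <-> ψ) <-> (φ -> φ) = 1/2 <-> 1 = 1/2
(ψ -> φ) <-> ((φ <-> ψ) <-> (φ -> φ)) = 1/2 <-> 1/2 = 1/2
!ψ -> ((ψ -> φ) <-> ((φ <-> ψ) <-> (φ -> φ))) = 1/2 -> 1/2 = 1/2
!((ψ <-> φ) -> !!φ) -> (!ψ -> ((ψ -> φ) <-> ((φ <-> ψ) <-> (φ -> φ)))) = 1/2 -> 1/2 = 1/2
No assignment yields a value below 1/2, so this is the minimum.

1/2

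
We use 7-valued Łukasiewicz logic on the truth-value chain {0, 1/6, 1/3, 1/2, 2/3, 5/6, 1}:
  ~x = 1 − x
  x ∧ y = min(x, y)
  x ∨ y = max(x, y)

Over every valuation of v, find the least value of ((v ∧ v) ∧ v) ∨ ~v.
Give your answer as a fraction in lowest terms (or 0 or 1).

1/2

Take v = 1/2:
v ∧ v = 1/2 ∧ 1/2 = 1/2
(v ∧ v) ∧ v = 1/2 ∧ 1/2 = 1/2
~v = ~1/2 = 1/2
((v ∧ v) ∧ v) ∨ ~v = 1/2 ∨ 1/2 = 1/2
No assignment yields a value below 1/2, so this is the minimum.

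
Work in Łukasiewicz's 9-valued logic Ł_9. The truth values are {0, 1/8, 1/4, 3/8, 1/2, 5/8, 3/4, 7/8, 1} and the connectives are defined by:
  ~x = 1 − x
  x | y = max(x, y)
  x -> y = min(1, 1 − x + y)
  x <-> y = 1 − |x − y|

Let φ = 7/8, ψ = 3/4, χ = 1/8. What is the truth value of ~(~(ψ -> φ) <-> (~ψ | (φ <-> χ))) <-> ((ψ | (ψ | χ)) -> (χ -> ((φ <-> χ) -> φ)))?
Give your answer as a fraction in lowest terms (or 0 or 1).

1/4

ψ -> φ = 3/4 -> 7/8 = 1
~(ψ -> φ) = ~1 = 0
~ψ = ~3/4 = 1/4
φ <-> χ = 7/8 <-> 1/8 = 1/4
~ψ | (φ <-> χ) = 1/4 | 1/4 = 1/4
~(ψ -> φ) <-> (~ψ | (φ <-> χ)) = 0 <-> 1/4 = 3/4
~(~(ψ -> φ) <-> (~ψ | (φ <-> χ))) = ~3/4 = 1/4
ψ | χ = 3/4 | 1/8 = 3/4
ψ | (ψ | χ) = 3/4 | 3/4 = 3/4
φ <-> χ = 7/8 <-> 1/8 = 1/4
(φ <-> χ) -> φ = 1/4 -> 7/8 = 1
χ -> ((φ <-> χ) -> φ) = 1/8 -> 1 = 1
(ψ | (ψ | χ)) -> (χ -> ((φ <-> χ) -> φ)) = 3/4 -> 1 = 1
~(~(ψ -> φ) <-> (~ψ | (φ <-> χ))) <-> ((ψ | (ψ | χ)) -> (χ -> ((φ <-> χ) -> φ))) = 1/4 <-> 1 = 1/4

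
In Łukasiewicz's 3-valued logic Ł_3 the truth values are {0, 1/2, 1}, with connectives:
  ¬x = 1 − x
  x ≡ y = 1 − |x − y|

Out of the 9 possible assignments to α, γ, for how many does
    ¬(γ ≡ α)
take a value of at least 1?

α = 0, γ = 0 ↦ 0  <
α = 0, γ = 1/2 ↦ 1/2  <
α = 0, γ = 1 ↦ 1  ≥
α = 1/2, γ = 0 ↦ 1/2  <
α = 1/2, γ = 1/2 ↦ 0  <
α = 1/2, γ = 1 ↦ 1/2  <
α = 1, γ = 0 ↦ 1  ≥
α = 1, γ = 1/2 ↦ 1/2  <
α = 1, γ = 1 ↦ 0  <
So 2 of the 9 assignments meet the threshold.

2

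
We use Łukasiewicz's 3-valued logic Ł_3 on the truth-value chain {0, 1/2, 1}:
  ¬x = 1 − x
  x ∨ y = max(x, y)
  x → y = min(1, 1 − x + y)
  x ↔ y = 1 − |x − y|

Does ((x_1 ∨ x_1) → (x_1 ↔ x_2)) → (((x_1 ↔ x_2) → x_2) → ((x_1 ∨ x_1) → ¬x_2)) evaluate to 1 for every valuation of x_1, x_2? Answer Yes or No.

No

Counterexample: take x_1 = 1/2, x_2 = 1.
x_1 ∨ x_1 = 1/2 ∨ 1/2 = 1/2
x_1 ↔ x_2 = 1/2 ↔ 1 = 1/2
(x_1 ∨ x_1) → (x_1 ↔ x_2) = 1/2 → 1/2 = 1
x_1 ↔ x_2 = 1/2 ↔ 1 = 1/2
(x_1 ↔ x_2) → x_2 = 1/2 → 1 = 1
x_1 ∨ x_1 = 1/2 ∨ 1/2 = 1/2
¬x_2 = ¬1 = 0
(x_1 ∨ x_1) → ¬x_2 = 1/2 → 0 = 1/2
((x_1 ↔ x_2) → x_2) → ((x_1 ∨ x_1) → ¬x_2) = 1 → 1/2 = 1/2
((x_1 ∨ x_1) → (x_1 ↔ x_2)) → (((x_1 ↔ x_2) → x_2) → ((x_1 ∨ x_1) → ¬x_2)) = 1 → 1/2 = 1/2
This gives 1/2 ≠ 1.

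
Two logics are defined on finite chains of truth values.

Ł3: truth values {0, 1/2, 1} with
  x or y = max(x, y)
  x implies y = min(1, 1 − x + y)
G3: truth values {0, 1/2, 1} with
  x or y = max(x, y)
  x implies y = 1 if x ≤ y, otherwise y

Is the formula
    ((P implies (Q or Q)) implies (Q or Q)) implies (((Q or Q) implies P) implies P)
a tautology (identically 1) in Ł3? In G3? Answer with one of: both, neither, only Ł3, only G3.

In Ł3: every assignment gives 1 — tautology.
In G3: at P = 1/2, Q = 0 the value is 1/2 — not a tautology.

only Ł3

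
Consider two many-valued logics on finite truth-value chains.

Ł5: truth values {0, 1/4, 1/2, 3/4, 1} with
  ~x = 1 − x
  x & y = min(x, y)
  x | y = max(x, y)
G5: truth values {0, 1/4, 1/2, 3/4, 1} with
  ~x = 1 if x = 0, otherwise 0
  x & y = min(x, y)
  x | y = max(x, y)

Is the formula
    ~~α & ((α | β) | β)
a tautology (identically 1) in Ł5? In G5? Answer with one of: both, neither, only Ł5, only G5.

In Ł5: at α = 0, β = 0 the value is 0 — not a tautology.
In G5: at α = 0, β = 0 the value is 0 — not a tautology.

neither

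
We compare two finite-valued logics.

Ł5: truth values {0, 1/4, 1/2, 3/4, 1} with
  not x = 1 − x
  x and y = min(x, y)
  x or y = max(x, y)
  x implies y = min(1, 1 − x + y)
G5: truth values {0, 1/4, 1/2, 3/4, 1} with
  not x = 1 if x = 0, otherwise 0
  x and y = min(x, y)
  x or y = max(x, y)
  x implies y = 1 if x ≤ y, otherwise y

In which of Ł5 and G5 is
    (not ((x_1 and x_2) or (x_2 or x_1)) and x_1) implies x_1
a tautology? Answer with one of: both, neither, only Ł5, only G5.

both

In Ł5: every assignment gives 1 — tautology.
In G5: every assignment gives 1 — tautology.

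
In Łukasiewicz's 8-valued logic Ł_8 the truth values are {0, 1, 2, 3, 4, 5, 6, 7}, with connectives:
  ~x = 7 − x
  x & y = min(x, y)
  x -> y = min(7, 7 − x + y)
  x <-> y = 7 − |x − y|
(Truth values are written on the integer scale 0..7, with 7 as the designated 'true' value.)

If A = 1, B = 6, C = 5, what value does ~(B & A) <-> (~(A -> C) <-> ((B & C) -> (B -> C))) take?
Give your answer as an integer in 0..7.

B & A = 6 & 1 = 1
~(B & A) = ~1 = 6
A -> C = 1 -> 5 = 7
~(A -> C) = ~7 = 0
B & C = 6 & 5 = 5
B -> C = 6 -> 5 = 6
(B & C) -> (B -> C) = 5 -> 6 = 7
~(A -> C) <-> ((B & C) -> (B -> C)) = 0 <-> 7 = 0
~(B & A) <-> (~(A -> C) <-> ((B & C) -> (B -> C))) = 6 <-> 0 = 1

1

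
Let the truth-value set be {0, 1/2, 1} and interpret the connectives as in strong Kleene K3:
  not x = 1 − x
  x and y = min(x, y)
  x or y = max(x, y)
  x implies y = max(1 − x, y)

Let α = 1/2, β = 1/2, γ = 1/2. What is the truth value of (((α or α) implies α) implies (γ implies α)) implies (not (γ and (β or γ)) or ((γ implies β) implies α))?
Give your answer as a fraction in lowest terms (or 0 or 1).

α or α = 1/2 or 1/2 = 1/2
(α or α) implies α = 1/2 implies 1/2 = 1/2
γ implies α = 1/2 implies 1/2 = 1/2
((α or α) implies α) implies (γ implies α) = 1/2 implies 1/2 = 1/2
β or γ = 1/2 or 1/2 = 1/2
γ and (β or γ) = 1/2 and 1/2 = 1/2
not (γ and (β or γ)) = not 1/2 = 1/2
γ implies β = 1/2 implies 1/2 = 1/2
(γ implies β) implies α = 1/2 implies 1/2 = 1/2
not (γ and (β or γ)) or ((γ implies β) implies α) = 1/2 or 1/2 = 1/2
(((α or α) implies α) implies (γ implies α)) implies (not (γ and (β or γ)) or ((γ implies β) implies α)) = 1/2 implies 1/2 = 1/2

1/2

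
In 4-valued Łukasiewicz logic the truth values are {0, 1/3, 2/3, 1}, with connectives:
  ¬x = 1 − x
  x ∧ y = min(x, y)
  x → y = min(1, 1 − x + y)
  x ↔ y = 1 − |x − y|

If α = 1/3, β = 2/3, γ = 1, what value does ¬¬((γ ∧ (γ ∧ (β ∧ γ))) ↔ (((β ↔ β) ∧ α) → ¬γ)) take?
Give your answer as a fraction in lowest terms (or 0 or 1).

1

β ∧ γ = 2/3 ∧ 1 = 2/3
γ ∧ (β ∧ γ) = 1 ∧ 2/3 = 2/3
γ ∧ (γ ∧ (β ∧ γ)) = 1 ∧ 2/3 = 2/3
β ↔ β = 2/3 ↔ 2/3 = 1
(β ↔ β) ∧ α = 1 ∧ 1/3 = 1/3
¬γ = ¬1 = 0
((β ↔ β) ∧ α) → ¬γ = 1/3 → 0 = 2/3
(γ ∧ (γ ∧ (β ∧ γ))) ↔ (((β ↔ β) ∧ α) → ¬γ) = 2/3 ↔ 2/3 = 1
¬((γ ∧ (γ ∧ (β ∧ γ))) ↔ (((β ↔ β) ∧ α) → ¬γ)) = ¬1 = 0
¬¬((γ ∧ (γ ∧ (β ∧ γ))) ↔ (((β ↔ β) ∧ α) → ¬γ)) = ¬0 = 1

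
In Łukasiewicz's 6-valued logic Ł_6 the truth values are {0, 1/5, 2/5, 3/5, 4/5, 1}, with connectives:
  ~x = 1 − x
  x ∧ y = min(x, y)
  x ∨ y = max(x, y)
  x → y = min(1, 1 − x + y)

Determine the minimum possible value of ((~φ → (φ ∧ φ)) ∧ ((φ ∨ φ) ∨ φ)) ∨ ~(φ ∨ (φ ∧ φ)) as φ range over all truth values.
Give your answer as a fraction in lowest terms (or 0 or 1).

3/5

Take φ = 2/5:
~φ = ~2/5 = 3/5
φ ∧ φ = 2/5 ∧ 2/5 = 2/5
~φ → (φ ∧ φ) = 3/5 → 2/5 = 4/5
φ ∨ φ = 2/5 ∨ 2/5 = 2/5
(φ ∨ φ) ∨ φ = 2/5 ∨ 2/5 = 2/5
(~φ → (φ ∧ φ)) ∧ ((φ ∨ φ) ∨ φ) = 4/5 ∧ 2/5 = 2/5
φ ∧ φ = 2/5 ∧ 2/5 = 2/5
φ ∨ (φ ∧ φ) = 2/5 ∨ 2/5 = 2/5
~(φ ∨ (φ ∧ φ)) = ~2/5 = 3/5
((~φ → (φ ∧ φ)) ∧ ((φ ∨ φ) ∨ φ)) ∨ ~(φ ∨ (φ ∧ φ)) = 2/5 ∨ 3/5 = 3/5
No assignment yields a value below 3/5, so this is the minimum.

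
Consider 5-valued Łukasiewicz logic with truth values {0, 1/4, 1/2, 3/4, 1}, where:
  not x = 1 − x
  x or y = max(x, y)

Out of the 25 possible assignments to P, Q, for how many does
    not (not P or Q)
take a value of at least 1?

value 1: 1 assignment (counts)
value 3/4: 3 assignments
value 1/2: 5 assignments
value 1/4: 7 assignments
value 0: 9 assignments
So 1 of the 25 assignments meets the threshold.

1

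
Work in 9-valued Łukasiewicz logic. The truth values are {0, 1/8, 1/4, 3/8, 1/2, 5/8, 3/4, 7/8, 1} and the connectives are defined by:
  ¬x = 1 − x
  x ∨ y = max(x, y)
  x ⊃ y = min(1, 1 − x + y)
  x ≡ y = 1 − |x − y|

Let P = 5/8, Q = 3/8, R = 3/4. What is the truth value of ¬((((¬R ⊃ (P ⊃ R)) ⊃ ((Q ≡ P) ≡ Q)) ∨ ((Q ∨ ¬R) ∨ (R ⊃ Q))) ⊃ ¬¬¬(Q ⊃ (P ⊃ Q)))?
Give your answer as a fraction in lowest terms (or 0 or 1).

¬R = ¬3/4 = 1/4
P ⊃ R = 5/8 ⊃ 3/4 = 1
¬R ⊃ (P ⊃ R) = 1/4 ⊃ 1 = 1
Q ≡ P = 3/8 ≡ 5/8 = 3/4
(Q ≡ P) ≡ Q = 3/4 ≡ 3/8 = 5/8
(¬R ⊃ (P ⊃ R)) ⊃ ((Q ≡ P) ≡ Q) = 1 ⊃ 5/8 = 5/8
¬R = ¬3/4 = 1/4
Q ∨ ¬R = 3/8 ∨ 1/4 = 3/8
R ⊃ Q = 3/4 ⊃ 3/8 = 5/8
(Q ∨ ¬R) ∨ (R ⊃ Q) = 3/8 ∨ 5/8 = 5/8
((¬R ⊃ (P ⊃ R)) ⊃ ((Q ≡ P) ≡ Q)) ∨ ((Q ∨ ¬R) ∨ (R ⊃ Q)) = 5/8 ∨ 5/8 = 5/8
P ⊃ Q = 5/8 ⊃ 3/8 = 3/4
Q ⊃ (P ⊃ Q) = 3/8 ⊃ 3/4 = 1
¬(Q ⊃ (P ⊃ Q)) = ¬1 = 0
¬¬(Q ⊃ (P ⊃ Q)) = ¬0 = 1
¬¬¬(Q ⊃ (P ⊃ Q)) = ¬1 = 0
(((¬R ⊃ (P ⊃ R)) ⊃ ((Q ≡ P) ≡ Q)) ∨ ((Q ∨ ¬R) ∨ (R ⊃ Q))) ⊃ ¬¬¬(Q ⊃ (P ⊃ Q)) = 5/8 ⊃ 0 = 3/8
¬((((¬R ⊃ (P ⊃ R)) ⊃ ((Q ≡ P) ≡ Q)) ∨ ((Q ∨ ¬R) ∨ (R ⊃ Q))) ⊃ ¬¬¬(Q ⊃ (P ⊃ Q))) = ¬3/8 = 5/8

5/8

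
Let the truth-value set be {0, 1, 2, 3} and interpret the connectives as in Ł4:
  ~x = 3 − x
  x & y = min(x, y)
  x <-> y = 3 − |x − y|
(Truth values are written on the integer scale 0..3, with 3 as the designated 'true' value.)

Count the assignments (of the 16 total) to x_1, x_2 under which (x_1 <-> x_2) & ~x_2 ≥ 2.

x_1 = 0, x_2 = 0 ↦ 3  ≥
x_1 = 0, x_2 = 1 ↦ 2  ≥
x_1 = 0, x_2 = 2 ↦ 1  <
x_1 = 0, x_2 = 3 ↦ 0  <
x_1 = 1, x_2 = 0 ↦ 2  ≥
x_1 = 1, x_2 = 1 ↦ 2  ≥
x_1 = 1, x_2 = 2 ↦ 1  <
x_1 = 1, x_2 = 3 ↦ 0  <
x_1 = 2, x_2 = 0 ↦ 1  <
x_1 = 2, x_2 = 1 ↦ 2  ≥
x_1 = 2, x_2 = 2 ↦ 1  <
x_1 = 2, x_2 = 3 ↦ 0  <
x_1 = 3, x_2 = 0 ↦ 0  <
x_1 = 3, x_2 = 1 ↦ 1  <
x_1 = 3, x_2 = 2 ↦ 1  <
x_1 = 3, x_2 = 3 ↦ 0  <
So 5 of the 16 assignments meet the threshold.

5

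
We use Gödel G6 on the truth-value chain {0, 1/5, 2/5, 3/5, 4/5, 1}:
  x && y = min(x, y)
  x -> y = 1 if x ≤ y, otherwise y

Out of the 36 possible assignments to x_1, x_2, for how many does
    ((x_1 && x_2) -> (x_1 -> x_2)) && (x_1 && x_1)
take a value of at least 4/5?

12

value 1: 6 assignments (counts)
value 4/5: 6 assignments (counts)
value 3/5: 6 assignments
value 2/5: 6 assignments
value 1/5: 6 assignments
value 0: 6 assignments
So 12 of the 36 assignments meet the threshold.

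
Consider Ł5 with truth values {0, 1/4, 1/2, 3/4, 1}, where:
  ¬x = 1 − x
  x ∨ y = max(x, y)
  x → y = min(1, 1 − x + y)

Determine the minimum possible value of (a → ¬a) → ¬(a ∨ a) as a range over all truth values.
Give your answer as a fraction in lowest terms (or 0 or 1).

Take a = 1/2:
¬a = ¬1/2 = 1/2
a → ¬a = 1/2 → 1/2 = 1
a ∨ a = 1/2 ∨ 1/2 = 1/2
¬(a ∨ a) = ¬1/2 = 1/2
(a → ¬a) → ¬(a ∨ a) = 1 → 1/2 = 1/2
No assignment yields a value below 1/2, so this is the minimum.

1/2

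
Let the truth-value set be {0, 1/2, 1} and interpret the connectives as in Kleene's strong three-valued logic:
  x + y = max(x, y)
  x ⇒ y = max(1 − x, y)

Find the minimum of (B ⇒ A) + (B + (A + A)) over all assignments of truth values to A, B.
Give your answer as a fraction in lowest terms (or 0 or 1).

1/2

Take A = 0, B = 1/2:
B ⇒ A = 1/2 ⇒ 0 = 1/2
A + A = 0 + 0 = 0
B + (A + A) = 1/2 + 0 = 1/2
(B ⇒ A) + (B + (A + A)) = 1/2 + 1/2 = 1/2
No assignment yields a value below 1/2, so this is the minimum.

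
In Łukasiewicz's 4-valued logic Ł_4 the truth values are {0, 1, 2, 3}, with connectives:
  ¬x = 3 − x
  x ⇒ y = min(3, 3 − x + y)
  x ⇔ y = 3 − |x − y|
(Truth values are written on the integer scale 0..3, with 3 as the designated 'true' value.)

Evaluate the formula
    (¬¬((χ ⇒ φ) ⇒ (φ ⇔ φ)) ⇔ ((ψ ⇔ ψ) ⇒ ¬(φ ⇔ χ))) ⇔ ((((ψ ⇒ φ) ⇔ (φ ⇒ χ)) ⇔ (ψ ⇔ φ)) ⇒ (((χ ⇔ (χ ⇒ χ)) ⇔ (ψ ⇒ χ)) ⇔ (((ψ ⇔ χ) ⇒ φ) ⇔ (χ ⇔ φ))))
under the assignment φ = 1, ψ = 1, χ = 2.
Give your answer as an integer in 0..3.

2

χ ⇒ φ = 2 ⇒ 1 = 2
φ ⇔ φ = 1 ⇔ 1 = 3
(χ ⇒ φ) ⇒ (φ ⇔ φ) = 2 ⇒ 3 = 3
¬((χ ⇒ φ) ⇒ (φ ⇔ φ)) = ¬3 = 0
¬¬((χ ⇒ φ) ⇒ (φ ⇔ φ)) = ¬0 = 3
ψ ⇔ ψ = 1 ⇔ 1 = 3
φ ⇔ χ = 1 ⇔ 2 = 2
¬(φ ⇔ χ) = ¬2 = 1
(ψ ⇔ ψ) ⇒ ¬(φ ⇔ χ) = 3 ⇒ 1 = 1
¬¬((χ ⇒ φ) ⇒ (φ ⇔ φ)) ⇔ ((ψ ⇔ ψ) ⇒ ¬(φ ⇔ χ)) = 3 ⇔ 1 = 1
ψ ⇒ φ = 1 ⇒ 1 = 3
φ ⇒ χ = 1 ⇒ 2 = 3
(ψ ⇒ φ) ⇔ (φ ⇒ χ) = 3 ⇔ 3 = 3
ψ ⇔ φ = 1 ⇔ 1 = 3
((ψ ⇒ φ) ⇔ (φ ⇒ χ)) ⇔ (ψ ⇔ φ) = 3 ⇔ 3 = 3
χ ⇒ χ = 2 ⇒ 2 = 3
χ ⇔ (χ ⇒ χ) = 2 ⇔ 3 = 2
ψ ⇒ χ = 1 ⇒ 2 = 3
(χ ⇔ (χ ⇒ χ)) ⇔ (ψ ⇒ χ) = 2 ⇔ 3 = 2
ψ ⇔ χ = 1 ⇔ 2 = 2
(ψ ⇔ χ) ⇒ φ = 2 ⇒ 1 = 2
χ ⇔ φ = 2 ⇔ 1 = 2
((ψ ⇔ χ) ⇒ φ) ⇔ (χ ⇔ φ) = 2 ⇔ 2 = 3
((χ ⇔ (χ ⇒ χ)) ⇔ (ψ ⇒ χ)) ⇔ (((ψ ⇔ χ) ⇒ φ) ⇔ (χ ⇔ φ)) = 2 ⇔ 3 = 2
(((ψ ⇒ φ) ⇔ (φ ⇒ χ)) ⇔ (ψ ⇔ φ)) ⇒ (((χ ⇔ (χ ⇒ χ)) ⇔ (ψ ⇒ χ)) ⇔ (((ψ ⇔ χ) ⇒ φ) ⇔ (χ ⇔ φ))) = 3 ⇒ 2 = 2
(¬¬((χ ⇒ φ) ⇒ (φ ⇔ φ)) ⇔ ((ψ ⇔ ψ) ⇒ ¬(φ ⇔ χ))) ⇔ ((((ψ ⇒ φ) ⇔ (φ ⇒ χ)) ⇔ (ψ ⇔ φ)) ⇒ (((χ ⇔ (χ ⇒ χ)) ⇔ (ψ ⇒ χ)) ⇔ (((ψ ⇔ χ) ⇒ φ) ⇔ (χ ⇔ φ)))) = 1 ⇔ 2 = 2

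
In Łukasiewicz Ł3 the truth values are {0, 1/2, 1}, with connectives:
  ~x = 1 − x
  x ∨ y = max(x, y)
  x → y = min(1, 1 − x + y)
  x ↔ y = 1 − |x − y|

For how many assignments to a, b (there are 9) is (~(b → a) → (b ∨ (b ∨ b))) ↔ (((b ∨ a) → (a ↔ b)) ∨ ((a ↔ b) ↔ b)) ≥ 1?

7

a = 0, b = 0 ↦ 1  ≥
a = 0, b = 1/2 ↦ 1  ≥
a = 0, b = 1 ↦ 0  <
a = 1/2, b = 0 ↦ 1  ≥
a = 1/2, b = 1/2 ↦ 1  ≥
a = 1/2, b = 1 ↦ 1/2  <
a = 1, b = 0 ↦ 1  ≥
a = 1, b = 1/2 ↦ 1  ≥
a = 1, b = 1 ↦ 1  ≥
So 7 of the 9 assignments meet the threshold.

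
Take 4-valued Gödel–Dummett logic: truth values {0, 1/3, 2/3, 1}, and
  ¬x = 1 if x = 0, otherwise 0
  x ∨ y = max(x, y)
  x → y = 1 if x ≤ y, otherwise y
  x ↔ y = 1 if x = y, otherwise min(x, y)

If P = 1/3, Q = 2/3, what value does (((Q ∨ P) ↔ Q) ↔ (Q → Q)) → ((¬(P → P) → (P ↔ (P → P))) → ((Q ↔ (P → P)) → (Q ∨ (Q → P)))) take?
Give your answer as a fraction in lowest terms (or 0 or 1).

1

Q ∨ P = 2/3 ∨ 1/3 = 2/3
(Q ∨ P) ↔ Q = 2/3 ↔ 2/3 = 1
Q → Q = 2/3 → 2/3 = 1
((Q ∨ P) ↔ Q) ↔ (Q → Q) = 1 ↔ 1 = 1
P → P = 1/3 → 1/3 = 1
¬(P → P) = ¬1 = 0
P → P = 1/3 → 1/3 = 1
P ↔ (P → P) = 1/3 ↔ 1 = 1/3
¬(P → P) → (P ↔ (P → P)) = 0 → 1/3 = 1
P → P = 1/3 → 1/3 = 1
Q ↔ (P → P) = 2/3 ↔ 1 = 2/3
Q → P = 2/3 → 1/3 = 1/3
Q ∨ (Q → P) = 2/3 ∨ 1/3 = 2/3
(Q ↔ (P → P)) → (Q ∨ (Q → P)) = 2/3 → 2/3 = 1
(¬(P → P) → (P ↔ (P → P))) → ((Q ↔ (P → P)) → (Q ∨ (Q → P))) = 1 → 1 = 1
(((Q ∨ P) ↔ Q) ↔ (Q → Q)) → ((¬(P → P) → (P ↔ (P → P))) → ((Q ↔ (P → P)) → (Q ∨ (Q → P)))) = 1 → 1 = 1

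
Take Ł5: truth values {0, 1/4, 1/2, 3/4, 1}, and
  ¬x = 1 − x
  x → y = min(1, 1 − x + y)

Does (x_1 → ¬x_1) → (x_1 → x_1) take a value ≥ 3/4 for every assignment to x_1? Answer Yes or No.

x_1 = 0 ↦ 1
x_1 = 1/4 ↦ 1
x_1 = 1/2 ↦ 1
x_1 = 3/4 ↦ 1
x_1 = 1 ↦ 1
Every assignment gives a value ≥ 3/4.

Yes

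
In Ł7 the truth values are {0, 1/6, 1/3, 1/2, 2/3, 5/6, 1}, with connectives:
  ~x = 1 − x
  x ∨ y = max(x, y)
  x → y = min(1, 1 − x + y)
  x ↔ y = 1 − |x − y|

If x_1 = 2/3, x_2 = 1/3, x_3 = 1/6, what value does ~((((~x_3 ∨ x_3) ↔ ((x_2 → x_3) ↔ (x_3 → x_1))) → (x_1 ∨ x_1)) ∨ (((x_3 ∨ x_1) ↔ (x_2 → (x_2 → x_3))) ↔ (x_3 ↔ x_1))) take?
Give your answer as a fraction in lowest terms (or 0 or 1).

~x_3 = ~1/6 = 5/6
~x_3 ∨ x_3 = 5/6 ∨ 1/6 = 5/6
x_2 → x_3 = 1/3 → 1/6 = 5/6
x_3 → x_1 = 1/6 → 2/3 = 1
(x_2 → x_3) ↔ (x_3 → x_1) = 5/6 ↔ 1 = 5/6
(~x_3 ∨ x_3) ↔ ((x_2 → x_3) ↔ (x_3 → x_1)) = 5/6 ↔ 5/6 = 1
x_1 ∨ x_1 = 2/3 ∨ 2/3 = 2/3
((~x_3 ∨ x_3) ↔ ((x_2 → x_3) ↔ (x_3 → x_1))) → (x_1 ∨ x_1) = 1 → 2/3 = 2/3
x_3 ∨ x_1 = 1/6 ∨ 2/3 = 2/3
x_2 → x_3 = 1/3 → 1/6 = 5/6
x_2 → (x_2 → x_3) = 1/3 → 5/6 = 1
(x_3 ∨ x_1) ↔ (x_2 → (x_2 → x_3)) = 2/3 ↔ 1 = 2/3
x_3 ↔ x_1 = 1/6 ↔ 2/3 = 1/2
((x_3 ∨ x_1) ↔ (x_2 → (x_2 → x_3))) ↔ (x_3 ↔ x_1) = 2/3 ↔ 1/2 = 5/6
(((~x_3 ∨ x_3) ↔ ((x_2 → x_3) ↔ (x_3 → x_1))) → (x_1 ∨ x_1)) ∨ (((x_3 ∨ x_1) ↔ (x_2 → (x_2 → x_3))) ↔ (x_3 ↔ x_1)) = 2/3 ∨ 5/6 = 5/6
~((((~x_3 ∨ x_3) ↔ ((x_2 → x_3) ↔ (x_3 → x_1))) → (x_1 ∨ x_1)) ∨ (((x_3 ∨ x_1) ↔ (x_2 → (x_2 → x_3))) ↔ (x_3 ↔ x_1))) = ~5/6 = 1/6

1/6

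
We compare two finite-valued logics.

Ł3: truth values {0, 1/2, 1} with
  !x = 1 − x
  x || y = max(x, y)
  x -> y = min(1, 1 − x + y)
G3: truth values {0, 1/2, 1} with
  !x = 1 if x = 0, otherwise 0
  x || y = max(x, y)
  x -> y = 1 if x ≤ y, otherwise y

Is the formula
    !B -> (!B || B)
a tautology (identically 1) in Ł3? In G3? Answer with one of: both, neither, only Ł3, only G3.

both

In Ł3: every assignment gives 1 — tautology.
In G3: every assignment gives 1 — tautology.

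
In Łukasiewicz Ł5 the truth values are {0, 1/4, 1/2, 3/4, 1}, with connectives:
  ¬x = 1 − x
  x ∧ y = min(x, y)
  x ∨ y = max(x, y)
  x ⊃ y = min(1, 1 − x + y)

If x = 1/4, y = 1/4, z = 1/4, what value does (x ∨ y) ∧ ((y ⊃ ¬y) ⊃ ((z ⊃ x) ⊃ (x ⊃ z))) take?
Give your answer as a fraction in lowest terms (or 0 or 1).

x ∨ y = 1/4 ∨ 1/4 = 1/4
¬y = ¬1/4 = 3/4
y ⊃ ¬y = 1/4 ⊃ 3/4 = 1
z ⊃ x = 1/4 ⊃ 1/4 = 1
x ⊃ z = 1/4 ⊃ 1/4 = 1
(z ⊃ x) ⊃ (x ⊃ z) = 1 ⊃ 1 = 1
(y ⊃ ¬y) ⊃ ((z ⊃ x) ⊃ (x ⊃ z)) = 1 ⊃ 1 = 1
(x ∨ y) ∧ ((y ⊃ ¬y) ⊃ ((z ⊃ x) ⊃ (x ⊃ z))) = 1/4 ∧ 1 = 1/4

1/4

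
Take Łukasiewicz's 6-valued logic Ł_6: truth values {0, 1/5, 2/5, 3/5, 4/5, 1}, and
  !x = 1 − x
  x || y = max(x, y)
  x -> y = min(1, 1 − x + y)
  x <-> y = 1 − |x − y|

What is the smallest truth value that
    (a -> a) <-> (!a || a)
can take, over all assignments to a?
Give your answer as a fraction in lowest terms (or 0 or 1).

3/5

Take a = 2/5:
a -> a = 2/5 -> 2/5 = 1
!a = !2/5 = 3/5
!a || a = 3/5 || 2/5 = 3/5
(a -> a) <-> (!a || a) = 1 <-> 3/5 = 3/5
No assignment yields a value below 3/5, so this is the minimum.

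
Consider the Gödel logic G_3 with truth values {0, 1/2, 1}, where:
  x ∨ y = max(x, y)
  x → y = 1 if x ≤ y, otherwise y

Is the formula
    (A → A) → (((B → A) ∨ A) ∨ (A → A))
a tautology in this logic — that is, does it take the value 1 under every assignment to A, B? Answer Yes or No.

A = 0, B = 0 ↦ 1
A = 0, B = 1/2 ↦ 1
A = 0, B = 1 ↦ 1
A = 1/2, B = 0 ↦ 1
A = 1/2, B = 1/2 ↦ 1
A = 1/2, B = 1 ↦ 1
A = 1, B = 0 ↦ 1
A = 1, B = 1/2 ↦ 1
A = 1, B = 1 ↦ 1
Every assignment gives a value ≥ 1.

Yes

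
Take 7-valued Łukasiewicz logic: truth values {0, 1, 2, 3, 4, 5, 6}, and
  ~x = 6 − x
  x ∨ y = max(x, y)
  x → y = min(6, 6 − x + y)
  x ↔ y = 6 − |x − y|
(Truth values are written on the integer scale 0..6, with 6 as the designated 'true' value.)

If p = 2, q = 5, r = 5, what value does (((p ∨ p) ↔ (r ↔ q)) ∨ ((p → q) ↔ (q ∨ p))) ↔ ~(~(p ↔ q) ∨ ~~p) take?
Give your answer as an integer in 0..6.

4

p ∨ p = 2 ∨ 2 = 2
r ↔ q = 5 ↔ 5 = 6
(p ∨ p) ↔ (r ↔ q) = 2 ↔ 6 = 2
p → q = 2 → 5 = 6
q ∨ p = 5 ∨ 2 = 5
(p → q) ↔ (q ∨ p) = 6 ↔ 5 = 5
((p ∨ p) ↔ (r ↔ q)) ∨ ((p → q) ↔ (q ∨ p)) = 2 ∨ 5 = 5
p ↔ q = 2 ↔ 5 = 3
~(p ↔ q) = ~3 = 3
~p = ~2 = 4
~~p = ~4 = 2
~(p ↔ q) ∨ ~~p = 3 ∨ 2 = 3
~(~(p ↔ q) ∨ ~~p) = ~3 = 3
(((p ∨ p) ↔ (r ↔ q)) ∨ ((p → q) ↔ (q ∨ p))) ↔ ~(~(p ↔ q) ∨ ~~p) = 5 ↔ 3 = 4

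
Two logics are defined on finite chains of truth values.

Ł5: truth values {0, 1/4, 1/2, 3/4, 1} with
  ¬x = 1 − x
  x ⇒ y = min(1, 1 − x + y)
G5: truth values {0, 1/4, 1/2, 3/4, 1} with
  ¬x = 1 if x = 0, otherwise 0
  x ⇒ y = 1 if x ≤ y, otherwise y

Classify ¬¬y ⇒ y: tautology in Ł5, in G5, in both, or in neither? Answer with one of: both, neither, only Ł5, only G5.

In Ł5: every assignment gives 1 — tautology.
In G5: at y = 1/4 the value is 1/4 — not a tautology.

only Ł5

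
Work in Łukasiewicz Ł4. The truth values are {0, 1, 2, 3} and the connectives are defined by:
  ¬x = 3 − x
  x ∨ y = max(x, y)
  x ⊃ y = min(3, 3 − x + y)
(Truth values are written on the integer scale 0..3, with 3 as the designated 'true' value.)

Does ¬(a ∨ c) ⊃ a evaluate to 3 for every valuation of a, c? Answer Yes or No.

No

Counterexample: take a = 0, c = 0.
a ∨ c = 0 ∨ 0 = 0
¬(a ∨ c) = ¬0 = 3
¬(a ∨ c) ⊃ a = 3 ⊃ 0 = 0
This gives 0 ≠ 3.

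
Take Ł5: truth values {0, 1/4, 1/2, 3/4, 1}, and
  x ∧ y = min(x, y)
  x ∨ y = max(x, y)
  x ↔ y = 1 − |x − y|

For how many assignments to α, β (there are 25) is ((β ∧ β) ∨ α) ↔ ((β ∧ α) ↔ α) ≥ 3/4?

value 1: 7 assignments (counts)
value 3/4: 7 assignments (counts)
value 1/2: 6 assignments
value 1/4: 3 assignments
value 0: 2 assignments
So 14 of the 25 assignments meet the threshold.

14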